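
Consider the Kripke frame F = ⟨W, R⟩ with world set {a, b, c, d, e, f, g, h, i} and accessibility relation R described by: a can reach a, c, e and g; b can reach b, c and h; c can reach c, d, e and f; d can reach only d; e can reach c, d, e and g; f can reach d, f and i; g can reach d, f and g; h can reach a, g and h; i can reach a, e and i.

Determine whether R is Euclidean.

Euclidean: no — a R c and a R g, but not c R g.

No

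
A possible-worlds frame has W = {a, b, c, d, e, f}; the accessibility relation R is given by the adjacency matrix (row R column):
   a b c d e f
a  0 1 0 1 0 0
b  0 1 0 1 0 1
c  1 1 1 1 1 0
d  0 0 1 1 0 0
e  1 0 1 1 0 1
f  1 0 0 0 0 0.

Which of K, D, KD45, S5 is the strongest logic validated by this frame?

Serial (axiom D): yes — every world has a successor (e.g. a R b).
Euclidean (axiom 5): no — a R d and a R b, but not d R b.
Transitive (axiom 4): no — a R b and b R f, but not a R f.
Reflexive (axiom T): no — a is not related to itself.
So F validates K, D; KD45 would additionally require R to be Euclidean and transitive. The strongest is D.

D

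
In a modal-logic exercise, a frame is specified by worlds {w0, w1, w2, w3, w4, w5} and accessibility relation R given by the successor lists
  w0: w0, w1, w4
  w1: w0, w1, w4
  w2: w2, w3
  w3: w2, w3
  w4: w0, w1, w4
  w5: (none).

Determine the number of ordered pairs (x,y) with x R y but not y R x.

0

R is symmetric; there are no such tuples.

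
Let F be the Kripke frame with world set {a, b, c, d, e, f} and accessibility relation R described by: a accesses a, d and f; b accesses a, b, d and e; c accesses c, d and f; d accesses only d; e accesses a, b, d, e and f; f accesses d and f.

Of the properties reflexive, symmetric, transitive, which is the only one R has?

Reflexive: yes — every world is R-related to itself.
Symmetric: no — a R d but not d R a.
Transitive: no — b R a and a R f, but not b R f.
Only reflexive holds.

reflexive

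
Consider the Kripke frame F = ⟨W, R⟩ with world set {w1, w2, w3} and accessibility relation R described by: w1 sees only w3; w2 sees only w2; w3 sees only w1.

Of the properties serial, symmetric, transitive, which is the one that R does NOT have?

Serial: yes — every world has a successor (e.g. w1 R w3).
Symmetric: yes — every pair in R has its reverse in R.
Transitive: no — w1 R w3 and w3 R w1, but not w1 R w1.
Only transitive fails.

transitive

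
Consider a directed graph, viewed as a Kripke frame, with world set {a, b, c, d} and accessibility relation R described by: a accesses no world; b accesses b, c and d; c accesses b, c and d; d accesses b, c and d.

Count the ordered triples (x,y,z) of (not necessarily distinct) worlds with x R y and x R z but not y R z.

0

R is Euclidean; there are no such tuples.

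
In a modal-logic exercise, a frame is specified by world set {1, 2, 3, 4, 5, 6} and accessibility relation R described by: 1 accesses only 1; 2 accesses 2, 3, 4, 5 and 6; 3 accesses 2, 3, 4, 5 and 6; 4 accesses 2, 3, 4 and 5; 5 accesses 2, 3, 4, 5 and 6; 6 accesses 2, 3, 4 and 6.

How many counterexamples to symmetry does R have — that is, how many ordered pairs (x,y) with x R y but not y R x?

Enumerating: (5,6), (6,4).

2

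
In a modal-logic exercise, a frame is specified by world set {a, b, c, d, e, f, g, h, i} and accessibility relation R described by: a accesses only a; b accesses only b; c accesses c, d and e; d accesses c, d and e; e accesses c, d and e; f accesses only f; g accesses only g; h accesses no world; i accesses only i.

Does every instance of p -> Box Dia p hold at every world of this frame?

The schema B characterises exactly the symmetric frames.
Symmetric: yes — every pair in R has its reverse in R.

Yes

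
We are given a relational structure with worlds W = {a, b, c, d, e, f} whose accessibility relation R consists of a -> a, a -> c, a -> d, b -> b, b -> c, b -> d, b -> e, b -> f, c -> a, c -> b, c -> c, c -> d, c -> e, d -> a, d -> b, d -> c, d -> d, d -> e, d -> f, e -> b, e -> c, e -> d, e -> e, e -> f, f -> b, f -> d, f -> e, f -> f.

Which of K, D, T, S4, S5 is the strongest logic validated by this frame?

Serial (axiom D): yes — every world has a successor (e.g. a R a).
Reflexive (axiom T): yes — every world is R-related to itself.
Transitive (axiom 4): no — a R c and c R b, but not a R b.
Euclidean (axiom 5): no — b R c and b R f, but not c R f.
So F validates K, D, T; S4 would additionally require R to be transitive. The strongest is T.

T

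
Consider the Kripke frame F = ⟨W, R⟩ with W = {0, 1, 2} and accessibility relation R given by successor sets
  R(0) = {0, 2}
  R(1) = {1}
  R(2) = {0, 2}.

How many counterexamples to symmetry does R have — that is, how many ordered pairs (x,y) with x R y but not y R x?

R is symmetric; there are no such tuples.

0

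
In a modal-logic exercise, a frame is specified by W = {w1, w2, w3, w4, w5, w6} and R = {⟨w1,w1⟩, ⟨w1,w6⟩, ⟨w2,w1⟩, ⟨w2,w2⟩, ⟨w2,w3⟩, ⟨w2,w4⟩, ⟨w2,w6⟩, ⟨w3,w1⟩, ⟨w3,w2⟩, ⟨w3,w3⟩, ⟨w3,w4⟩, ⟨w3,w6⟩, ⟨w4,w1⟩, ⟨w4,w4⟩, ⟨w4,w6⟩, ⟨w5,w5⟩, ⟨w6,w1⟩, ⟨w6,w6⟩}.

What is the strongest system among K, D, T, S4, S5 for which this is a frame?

S4

Serial (axiom D): yes — every world has a successor (e.g. w1 R w1).
Reflexive (axiom T): yes — every world is R-related to itself.
Transitive (axiom 4): yes — every two-step R-path is closed by a direct edge.
Euclidean (axiom 5): no — w2 R w1 and w2 R w3, but not w1 R w3.
So F validates K, D, T, S4; S5 would additionally require R to be Euclidean. The strongest is S4.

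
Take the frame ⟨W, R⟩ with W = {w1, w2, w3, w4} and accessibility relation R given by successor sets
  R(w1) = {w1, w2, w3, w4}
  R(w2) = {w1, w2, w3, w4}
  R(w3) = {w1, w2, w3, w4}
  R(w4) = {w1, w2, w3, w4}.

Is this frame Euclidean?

Euclidean: yes — any two successors of a common world are R-related.

Yes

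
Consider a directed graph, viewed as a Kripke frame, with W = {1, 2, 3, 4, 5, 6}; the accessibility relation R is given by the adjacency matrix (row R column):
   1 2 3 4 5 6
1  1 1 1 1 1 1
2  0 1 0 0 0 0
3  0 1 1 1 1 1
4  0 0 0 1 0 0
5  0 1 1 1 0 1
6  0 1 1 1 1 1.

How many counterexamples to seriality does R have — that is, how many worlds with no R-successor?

0

R is serial; there are no such worlds.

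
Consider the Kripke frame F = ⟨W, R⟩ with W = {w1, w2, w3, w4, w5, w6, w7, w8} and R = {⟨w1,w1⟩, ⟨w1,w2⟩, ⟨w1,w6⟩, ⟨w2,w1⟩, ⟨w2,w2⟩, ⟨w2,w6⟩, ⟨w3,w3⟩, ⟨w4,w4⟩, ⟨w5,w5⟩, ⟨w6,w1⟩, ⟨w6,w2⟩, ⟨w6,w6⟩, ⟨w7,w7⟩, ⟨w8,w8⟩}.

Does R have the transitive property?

Transitive: yes — every two-step R-path is closed by a direct edge.

Yes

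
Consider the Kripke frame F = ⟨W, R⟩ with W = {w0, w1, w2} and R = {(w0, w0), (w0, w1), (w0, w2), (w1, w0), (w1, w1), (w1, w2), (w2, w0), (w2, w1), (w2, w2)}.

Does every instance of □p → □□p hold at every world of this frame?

By correspondence theory, 4 is valid on a frame iff R is transitive.
Transitive: yes — every two-step R-path is closed by a direct edge.

Yes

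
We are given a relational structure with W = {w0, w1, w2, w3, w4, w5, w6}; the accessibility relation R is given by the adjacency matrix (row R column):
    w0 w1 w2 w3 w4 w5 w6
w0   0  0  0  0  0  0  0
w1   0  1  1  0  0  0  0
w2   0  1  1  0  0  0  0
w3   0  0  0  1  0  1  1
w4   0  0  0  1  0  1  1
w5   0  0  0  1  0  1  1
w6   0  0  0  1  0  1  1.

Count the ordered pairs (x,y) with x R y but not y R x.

3

Enumerating: (w4,w3), (w4,w5), (w4,w6).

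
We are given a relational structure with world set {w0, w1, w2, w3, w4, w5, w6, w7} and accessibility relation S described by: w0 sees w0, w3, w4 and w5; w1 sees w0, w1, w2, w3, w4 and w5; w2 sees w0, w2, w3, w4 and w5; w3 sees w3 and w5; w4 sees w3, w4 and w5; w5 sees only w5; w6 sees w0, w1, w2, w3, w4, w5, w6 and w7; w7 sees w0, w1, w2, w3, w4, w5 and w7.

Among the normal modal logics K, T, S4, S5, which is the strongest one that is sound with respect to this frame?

Reflexive (axiom T): yes — every world is S-related to itself.
Transitive (axiom 4): yes — every two-step S-path is closed by a direct edge.
Euclidean (axiom 5): no — w0 S w3 and w0 S w4, but not w3 S w4.
So F validates K, T, S4; S5 would additionally require S to be Euclidean. The strongest is S4.

S4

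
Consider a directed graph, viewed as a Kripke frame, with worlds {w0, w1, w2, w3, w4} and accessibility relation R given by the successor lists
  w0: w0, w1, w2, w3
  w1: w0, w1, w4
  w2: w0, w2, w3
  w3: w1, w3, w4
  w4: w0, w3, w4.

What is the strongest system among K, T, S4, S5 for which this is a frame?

Reflexive (axiom T): yes — every world is R-related to itself.
Transitive (axiom 4): no — w0 R w1 and w1 R w4, but not w0 R w4.
Euclidean (axiom 5): no — w0 R w1 and w0 R w2, but not w1 R w2.
So F validates K, T; S4 would additionally require R to be transitive. The strongest is T.

T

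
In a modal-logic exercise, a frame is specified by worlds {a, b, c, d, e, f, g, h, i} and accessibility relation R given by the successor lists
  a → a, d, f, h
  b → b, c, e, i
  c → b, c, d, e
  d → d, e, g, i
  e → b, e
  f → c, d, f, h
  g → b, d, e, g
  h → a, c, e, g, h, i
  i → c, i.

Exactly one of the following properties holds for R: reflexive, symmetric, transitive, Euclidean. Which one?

Reflexive: yes — every world is R-related to itself.
Symmetric: no — a R d but not d R a.
Transitive: no — a R d and d R e, but not a R e.
Euclidean: no — a R d and a R f, but not d R f.
Only reflexive holds.

reflexive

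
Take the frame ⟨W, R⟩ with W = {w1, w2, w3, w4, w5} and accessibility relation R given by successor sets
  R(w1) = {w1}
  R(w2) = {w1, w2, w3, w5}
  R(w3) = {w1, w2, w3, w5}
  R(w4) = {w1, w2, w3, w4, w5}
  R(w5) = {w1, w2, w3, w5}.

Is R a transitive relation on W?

Transitive: yes — every two-step R-path is closed by a direct edge.

Yes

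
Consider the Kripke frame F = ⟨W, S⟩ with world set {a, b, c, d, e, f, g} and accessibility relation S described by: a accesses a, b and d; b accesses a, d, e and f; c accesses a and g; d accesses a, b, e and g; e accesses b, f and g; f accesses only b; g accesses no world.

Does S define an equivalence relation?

Reflexive: no — b is not related to itself.
Symmetric: no — c S a but not a S c.
Transitive: no — a S b and b S e, but not a S e.
So S is not an equivalence relation.

No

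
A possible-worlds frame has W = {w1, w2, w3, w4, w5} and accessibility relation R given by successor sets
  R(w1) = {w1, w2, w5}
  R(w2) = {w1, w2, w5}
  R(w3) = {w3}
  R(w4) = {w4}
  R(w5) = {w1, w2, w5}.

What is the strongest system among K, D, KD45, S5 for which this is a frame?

Serial (axiom D): yes — every world has a successor (e.g. w1 R w1).
Euclidean (axiom 5): yes — any two successors of a common world are R-related.
Transitive (axiom 4): yes — every two-step R-path is closed by a direct edge.
Reflexive (axiom T): yes — every world is R-related to itself.
So F validates K, D, KD45, S5. The strongest is S5.

S5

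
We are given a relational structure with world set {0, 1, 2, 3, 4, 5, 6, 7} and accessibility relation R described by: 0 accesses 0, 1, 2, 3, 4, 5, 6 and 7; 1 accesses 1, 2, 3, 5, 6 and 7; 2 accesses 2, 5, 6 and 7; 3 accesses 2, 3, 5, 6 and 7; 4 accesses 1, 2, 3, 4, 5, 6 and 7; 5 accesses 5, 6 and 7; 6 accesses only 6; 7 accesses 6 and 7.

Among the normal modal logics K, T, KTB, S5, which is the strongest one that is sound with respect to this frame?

T

Reflexive (axiom T): yes — every world is R-related to itself.
Symmetric (axiom B): no — 0 R 1 but not 1 R 0.
Euclidean (axiom 5): no — 0 R 1 and 0 R 4, but not 1 R 4.
So F validates K, T; KTB would additionally require R to be symmetric. The strongest is T.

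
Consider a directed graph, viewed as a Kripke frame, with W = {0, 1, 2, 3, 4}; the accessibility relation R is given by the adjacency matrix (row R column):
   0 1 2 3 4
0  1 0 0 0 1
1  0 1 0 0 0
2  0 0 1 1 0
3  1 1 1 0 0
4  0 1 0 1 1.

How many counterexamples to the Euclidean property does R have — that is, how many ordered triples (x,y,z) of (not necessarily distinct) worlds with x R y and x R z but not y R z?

Enumerating: (0,4,0), (2,3,3), (3,0,1), (3,0,2), (3,1,0), (3,1,2), (3,2,0), (3,2,1), (4,1,3), (4,1,4), (4,3,3), (4,3,4).

12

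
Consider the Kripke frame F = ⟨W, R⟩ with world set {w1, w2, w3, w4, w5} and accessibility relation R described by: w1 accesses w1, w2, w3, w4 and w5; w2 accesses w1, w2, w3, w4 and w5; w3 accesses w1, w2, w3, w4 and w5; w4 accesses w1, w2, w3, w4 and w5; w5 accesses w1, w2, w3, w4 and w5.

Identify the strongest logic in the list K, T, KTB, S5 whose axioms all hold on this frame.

S5

Reflexive (axiom T): yes — every world is R-related to itself.
Symmetric (axiom B): yes — every pair in R has its reverse in R.
Euclidean (axiom 5): yes — any two successors of a common world are R-related.
So F validates K, T, KTB, S5. The strongest is S5.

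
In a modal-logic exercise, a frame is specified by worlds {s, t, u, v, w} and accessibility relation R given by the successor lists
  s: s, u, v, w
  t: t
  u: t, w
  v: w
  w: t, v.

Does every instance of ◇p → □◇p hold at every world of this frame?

Axiom 5 corresponds to the accessibility relation being Euclidean.
Euclidean: no — s R u and s R v, but not u R v.

No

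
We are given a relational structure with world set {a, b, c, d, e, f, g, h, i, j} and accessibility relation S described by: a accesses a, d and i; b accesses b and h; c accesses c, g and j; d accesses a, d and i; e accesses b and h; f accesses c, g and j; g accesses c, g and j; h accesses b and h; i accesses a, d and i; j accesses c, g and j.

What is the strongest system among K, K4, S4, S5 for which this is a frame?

Transitive (axiom 4): yes — every two-step S-path is closed by a direct edge.
Reflexive (axiom T): no — e is not related to itself.
Euclidean (axiom 5): yes — any two successors of a common world are S-related.
So F validates K, K4; S4 would additionally require S to be reflexive. The strongest is K4.

K4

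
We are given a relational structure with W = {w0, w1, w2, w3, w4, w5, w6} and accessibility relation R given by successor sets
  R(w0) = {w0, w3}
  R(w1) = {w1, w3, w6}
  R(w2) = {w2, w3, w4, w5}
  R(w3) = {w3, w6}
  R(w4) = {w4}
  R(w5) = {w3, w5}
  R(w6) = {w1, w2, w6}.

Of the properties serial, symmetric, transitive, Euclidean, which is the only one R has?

serial

Serial: yes — every world has a successor (e.g. w0 R w0).
Symmetric: no — w0 R w3 but not w3 R w0.
Transitive: no — w0 R w3 and w3 R w6, but not w0 R w6.
Euclidean: no — w1 R w6 and w1 R w3, but not w6 R w3.
Only serial holds.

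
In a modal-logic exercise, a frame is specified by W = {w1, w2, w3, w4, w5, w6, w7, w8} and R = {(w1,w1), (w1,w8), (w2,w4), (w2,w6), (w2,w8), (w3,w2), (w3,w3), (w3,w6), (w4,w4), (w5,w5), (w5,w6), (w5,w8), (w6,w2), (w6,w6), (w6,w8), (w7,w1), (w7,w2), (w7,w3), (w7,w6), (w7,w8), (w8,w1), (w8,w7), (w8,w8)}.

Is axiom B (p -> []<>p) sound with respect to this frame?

By correspondence theory, B is valid on a frame iff R is symmetric.
Symmetric: no — w2 R w4 but not w4 R w2.

No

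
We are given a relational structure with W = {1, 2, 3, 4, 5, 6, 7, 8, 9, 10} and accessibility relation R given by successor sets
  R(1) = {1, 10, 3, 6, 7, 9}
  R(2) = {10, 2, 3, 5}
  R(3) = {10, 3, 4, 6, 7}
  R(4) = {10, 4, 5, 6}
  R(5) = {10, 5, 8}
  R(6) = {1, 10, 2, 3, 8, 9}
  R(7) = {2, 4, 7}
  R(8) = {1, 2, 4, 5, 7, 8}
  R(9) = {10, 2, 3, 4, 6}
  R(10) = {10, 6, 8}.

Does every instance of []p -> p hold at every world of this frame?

By correspondence theory, T is valid on a frame iff R is reflexive.
Reflexive: no — 6 is not related to itself.

No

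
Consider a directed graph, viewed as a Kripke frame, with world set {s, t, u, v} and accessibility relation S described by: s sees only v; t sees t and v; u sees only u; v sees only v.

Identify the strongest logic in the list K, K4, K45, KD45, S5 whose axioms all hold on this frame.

Transitive (axiom 4): yes — every two-step S-path is closed by a direct edge.
Euclidean (axiom 5): no — t S v and t S t, but not v S t.
Serial (axiom D): yes — every world has a successor (e.g. s S v).
Reflexive (axiom T): no — s is not related to itself.
So F validates K, K4; K45 would additionally require S to be Euclidean. The strongest is K4.

K4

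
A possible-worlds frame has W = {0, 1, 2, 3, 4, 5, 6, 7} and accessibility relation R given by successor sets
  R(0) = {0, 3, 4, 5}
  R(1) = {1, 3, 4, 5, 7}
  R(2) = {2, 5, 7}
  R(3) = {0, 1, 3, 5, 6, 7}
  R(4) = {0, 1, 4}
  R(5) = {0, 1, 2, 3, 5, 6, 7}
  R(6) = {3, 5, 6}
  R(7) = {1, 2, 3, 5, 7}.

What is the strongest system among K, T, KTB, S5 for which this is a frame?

Reflexive (axiom T): yes — every world is R-related to itself.
Symmetric (axiom B): yes — every pair in R has its reverse in R.
Euclidean (axiom 5): no — 0 R 3 and 0 R 4, but not 3 R 4.
So F validates K, T, KTB; S5 would additionally require R to be Euclidean. The strongest is KTB.

KTB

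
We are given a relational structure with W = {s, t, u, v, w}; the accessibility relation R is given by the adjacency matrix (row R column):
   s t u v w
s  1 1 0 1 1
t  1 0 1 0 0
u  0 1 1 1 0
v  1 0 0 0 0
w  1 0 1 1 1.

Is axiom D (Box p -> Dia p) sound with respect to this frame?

By correspondence theory, D is valid on a frame iff R is serial.
Serial: yes — every world has a successor (e.g. s R s).

Yes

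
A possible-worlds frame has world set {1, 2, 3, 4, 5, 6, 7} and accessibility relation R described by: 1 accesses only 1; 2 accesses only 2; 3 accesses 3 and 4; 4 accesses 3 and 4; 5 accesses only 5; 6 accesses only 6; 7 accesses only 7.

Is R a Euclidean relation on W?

Yes

Euclidean: yes — any two successors of a common world are R-related.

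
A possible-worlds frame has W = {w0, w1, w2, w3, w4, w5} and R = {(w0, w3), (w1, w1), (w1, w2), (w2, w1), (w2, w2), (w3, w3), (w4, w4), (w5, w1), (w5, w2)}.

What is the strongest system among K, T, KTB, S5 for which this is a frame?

Reflexive (axiom T): no — w0 is not related to itself.
Symmetric (axiom B): no — w0 R w3 but not w3 R w0.
Euclidean (axiom 5): yes — any two successors of a common world are R-related.
So F validates K; T would additionally require R to be reflexive. The strongest is K.

K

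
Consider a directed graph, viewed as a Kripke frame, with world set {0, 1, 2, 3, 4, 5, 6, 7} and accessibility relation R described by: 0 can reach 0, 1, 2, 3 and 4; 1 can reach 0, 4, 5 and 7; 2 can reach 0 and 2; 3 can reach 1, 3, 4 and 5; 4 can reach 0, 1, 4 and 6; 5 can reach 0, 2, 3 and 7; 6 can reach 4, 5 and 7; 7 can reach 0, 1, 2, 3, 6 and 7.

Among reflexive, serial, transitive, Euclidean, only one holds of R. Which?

serial

Reflexive: no — 1 is not related to itself.
Serial: yes — every world has a successor (e.g. 0 R 0).
Transitive: no — 0 R 1 and 1 R 5, but not 0 R 5.
Euclidean: no — 0 R 1 and 0 R 2, but not 1 R 2.
Only serial holds.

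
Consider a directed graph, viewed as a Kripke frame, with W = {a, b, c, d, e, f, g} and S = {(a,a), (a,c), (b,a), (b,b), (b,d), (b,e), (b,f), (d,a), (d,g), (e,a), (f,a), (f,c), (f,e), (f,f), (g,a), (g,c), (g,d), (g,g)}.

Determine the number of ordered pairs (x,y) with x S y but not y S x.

12

Enumerating: (a,c), (b,a), (b,d), (b,e), (b,f), (d,a), (e,a), (f,a), (f,c), (f,e), (g,a), (g,c).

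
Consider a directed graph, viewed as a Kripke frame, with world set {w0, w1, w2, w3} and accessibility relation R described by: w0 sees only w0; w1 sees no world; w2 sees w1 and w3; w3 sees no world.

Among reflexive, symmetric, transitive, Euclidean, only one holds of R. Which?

transitive

Reflexive: no — w1 is not related to itself.
Symmetric: no — w2 R w1 but not w1 R w2.
Transitive: yes — every two-step R-path is closed by a direct edge.
Euclidean: no — w2 R w1 and w2 R w3, but not w1 R w3.
Only transitive holds.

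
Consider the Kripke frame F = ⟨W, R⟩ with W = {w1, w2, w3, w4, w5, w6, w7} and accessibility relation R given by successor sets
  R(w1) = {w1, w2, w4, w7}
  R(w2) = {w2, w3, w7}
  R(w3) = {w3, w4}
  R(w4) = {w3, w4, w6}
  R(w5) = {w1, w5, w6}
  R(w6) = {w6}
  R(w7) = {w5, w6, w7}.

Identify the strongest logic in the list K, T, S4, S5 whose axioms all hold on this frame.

Reflexive (axiom T): yes — every world is R-related to itself.
Transitive (axiom 4): no — w1 R w2 and w2 R w3, but not w1 R w3.
Euclidean (axiom 5): no — w1 R w2 and w1 R w4, but not w2 R w4.
So F validates K, T; S4 would additionally require R to be transitive. The strongest is T.

T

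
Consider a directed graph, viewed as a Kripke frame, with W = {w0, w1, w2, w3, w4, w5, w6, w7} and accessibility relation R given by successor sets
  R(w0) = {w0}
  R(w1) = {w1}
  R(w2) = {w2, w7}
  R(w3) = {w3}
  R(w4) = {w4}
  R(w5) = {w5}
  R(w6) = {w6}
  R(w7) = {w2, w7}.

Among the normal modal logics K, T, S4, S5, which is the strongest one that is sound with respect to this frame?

Reflexive (axiom T): yes — every world is R-related to itself.
Transitive (axiom 4): yes — every two-step R-path is closed by a direct edge.
Euclidean (axiom 5): yes — any two successors of a common world are R-related.
So F validates K, T, S4, S5. The strongest is S5.

S5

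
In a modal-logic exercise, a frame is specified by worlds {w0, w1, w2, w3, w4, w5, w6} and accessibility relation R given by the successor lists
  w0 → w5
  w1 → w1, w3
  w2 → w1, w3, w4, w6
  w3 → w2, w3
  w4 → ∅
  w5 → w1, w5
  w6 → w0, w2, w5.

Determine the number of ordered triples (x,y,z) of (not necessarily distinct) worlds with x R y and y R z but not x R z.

Enumerating: (w0,w5,w1), (w1,w3,w2), (w2,w3,w2), (w2,w6,w0), (w2,w6,w2), (w2,w6,w5), (w3,w2,w1), (w3,w2,w4), (w3,w2,w6), (w5,w1,w3), (w6,w2,w1), (w6,w2,w3), (w6,w2,w4), (w6,w2,w6), (w6,w5,w1).

15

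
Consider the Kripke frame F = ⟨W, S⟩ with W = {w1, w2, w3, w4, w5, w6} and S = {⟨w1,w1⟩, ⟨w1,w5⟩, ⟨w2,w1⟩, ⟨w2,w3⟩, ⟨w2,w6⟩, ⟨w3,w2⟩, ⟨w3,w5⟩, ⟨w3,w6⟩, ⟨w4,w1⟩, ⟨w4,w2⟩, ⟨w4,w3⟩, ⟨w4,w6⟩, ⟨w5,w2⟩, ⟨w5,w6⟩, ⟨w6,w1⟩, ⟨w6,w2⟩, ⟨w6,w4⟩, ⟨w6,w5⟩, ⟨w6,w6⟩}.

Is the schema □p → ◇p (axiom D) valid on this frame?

Axiom D corresponds to the accessibility relation being serial.
Serial: yes — every world has a successor (e.g. w1 S w1).

Yes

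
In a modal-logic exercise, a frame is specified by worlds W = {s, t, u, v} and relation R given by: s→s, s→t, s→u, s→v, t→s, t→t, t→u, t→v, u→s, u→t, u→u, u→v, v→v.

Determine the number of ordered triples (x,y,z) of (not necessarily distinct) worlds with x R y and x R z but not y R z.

9

Enumerating: (s,v,s), (s,v,t), (s,v,u), (t,v,s), (t,v,t), (t,v,u), (u,v,s), (u,v,t), (u,v,u).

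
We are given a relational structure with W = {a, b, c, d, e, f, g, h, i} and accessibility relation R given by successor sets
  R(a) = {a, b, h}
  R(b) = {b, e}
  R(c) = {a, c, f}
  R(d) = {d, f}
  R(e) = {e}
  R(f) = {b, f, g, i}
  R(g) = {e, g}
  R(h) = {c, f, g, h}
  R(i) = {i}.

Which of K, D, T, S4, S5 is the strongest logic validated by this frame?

Serial (axiom D): yes — every world has a successor (e.g. a R a).
Reflexive (axiom T): yes — every world is R-related to itself.
Transitive (axiom 4): no — a R b and b R e, but not a R e.
Euclidean (axiom 5): no — a R b and a R h, but not b R h.
So F validates K, D, T; S4 would additionally require R to be transitive. The strongest is T.

T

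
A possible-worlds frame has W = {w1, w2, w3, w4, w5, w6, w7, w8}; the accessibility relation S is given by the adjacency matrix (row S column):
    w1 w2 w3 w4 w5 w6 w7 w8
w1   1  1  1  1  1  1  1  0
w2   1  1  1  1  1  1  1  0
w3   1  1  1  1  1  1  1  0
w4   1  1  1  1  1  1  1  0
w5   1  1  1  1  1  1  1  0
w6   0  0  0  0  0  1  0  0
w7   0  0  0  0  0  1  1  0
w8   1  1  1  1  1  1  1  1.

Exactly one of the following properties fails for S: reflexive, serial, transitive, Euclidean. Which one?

Euclidean

Reflexive: yes — every world is S-related to itself.
Serial: yes — every world has a successor (e.g. w1 S w1).
Transitive: yes — every two-step S-path is closed by a direct edge.
Euclidean: no — w1 S w6 and w1 S w2, but not w6 S w2.
Only Euclidean fails.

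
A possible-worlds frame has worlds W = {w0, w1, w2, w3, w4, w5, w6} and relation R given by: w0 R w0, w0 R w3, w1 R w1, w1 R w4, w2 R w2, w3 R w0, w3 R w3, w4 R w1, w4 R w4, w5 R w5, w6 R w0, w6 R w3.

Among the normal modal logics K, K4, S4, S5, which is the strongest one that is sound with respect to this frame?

K4

Transitive (axiom 4): yes — every two-step R-path is closed by a direct edge.
Reflexive (axiom T): no — w6 is not related to itself.
Euclidean (axiom 5): yes — any two successors of a common world are R-related.
So F validates K, K4; S4 would additionally require R to be reflexive. The strongest is K4.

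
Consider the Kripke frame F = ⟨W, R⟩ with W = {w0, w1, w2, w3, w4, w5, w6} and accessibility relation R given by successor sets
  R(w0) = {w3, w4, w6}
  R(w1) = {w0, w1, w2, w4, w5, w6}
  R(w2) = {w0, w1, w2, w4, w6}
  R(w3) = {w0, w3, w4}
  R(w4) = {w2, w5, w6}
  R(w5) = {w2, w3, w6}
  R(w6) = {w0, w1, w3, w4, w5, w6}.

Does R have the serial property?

Yes

Serial: yes — every world has a successor (e.g. w0 R w3).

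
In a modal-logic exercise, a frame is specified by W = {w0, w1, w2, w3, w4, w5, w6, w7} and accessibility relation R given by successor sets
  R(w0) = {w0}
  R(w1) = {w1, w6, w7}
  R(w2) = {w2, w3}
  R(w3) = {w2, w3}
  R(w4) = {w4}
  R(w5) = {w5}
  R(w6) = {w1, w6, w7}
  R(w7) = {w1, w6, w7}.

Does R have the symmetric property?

Yes

Symmetric: yes — every pair in R has its reverse in R.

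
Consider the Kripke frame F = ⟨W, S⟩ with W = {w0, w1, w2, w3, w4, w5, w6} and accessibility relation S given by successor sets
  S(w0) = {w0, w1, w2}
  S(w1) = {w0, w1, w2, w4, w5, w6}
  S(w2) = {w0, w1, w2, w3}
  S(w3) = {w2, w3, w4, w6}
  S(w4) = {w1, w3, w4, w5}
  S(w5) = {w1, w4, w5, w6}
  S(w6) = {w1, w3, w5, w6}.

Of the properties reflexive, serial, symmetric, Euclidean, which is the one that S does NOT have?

Euclidean

Reflexive: yes — every world is S-related to itself.
Serial: yes — every world has a successor (e.g. w0 S w0).
Symmetric: yes — every pair in S has its reverse in S.
Euclidean: no — w1 S w0 and w1 S w4, but not w0 S w4.
Only Euclidean fails.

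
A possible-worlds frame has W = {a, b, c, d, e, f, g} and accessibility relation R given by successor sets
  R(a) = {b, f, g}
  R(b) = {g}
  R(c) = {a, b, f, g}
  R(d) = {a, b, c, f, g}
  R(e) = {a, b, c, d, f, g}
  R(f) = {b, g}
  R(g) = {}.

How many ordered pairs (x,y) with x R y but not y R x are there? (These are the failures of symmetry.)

21

Enumerating: (a,b), (a,f), (a,g), (b,g), (c,a), (c,b), (c,f), (c,g), (d,a), (d,b), (d,c), (d,f), … and 9 more.
Total: 21.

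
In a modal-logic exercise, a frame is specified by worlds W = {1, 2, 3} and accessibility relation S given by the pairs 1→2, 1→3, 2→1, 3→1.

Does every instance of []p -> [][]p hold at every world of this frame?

No

By correspondence theory, 4 is valid on a frame iff S is transitive.
Transitive: no — 2 S 1 and 1 S 3, but not 2 S 3.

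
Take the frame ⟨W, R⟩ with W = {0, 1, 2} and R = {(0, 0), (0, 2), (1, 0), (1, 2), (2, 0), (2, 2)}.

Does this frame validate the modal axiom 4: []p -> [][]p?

The schema 4 characterises exactly the transitive frames.
Transitive: yes — every two-step R-path is closed by a direct edge.

Yes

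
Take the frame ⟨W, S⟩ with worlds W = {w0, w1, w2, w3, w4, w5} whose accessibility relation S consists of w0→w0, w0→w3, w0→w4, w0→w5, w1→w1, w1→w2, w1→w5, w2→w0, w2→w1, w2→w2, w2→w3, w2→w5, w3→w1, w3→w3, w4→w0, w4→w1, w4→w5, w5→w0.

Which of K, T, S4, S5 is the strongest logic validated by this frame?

K

Reflexive (axiom T): no — w4 is not related to itself.
Transitive (axiom 4): no — w0 S w3 and w3 S w1, but not w0 S w1.
Euclidean (axiom 5): no — w0 S w3 and w0 S w4, but not w3 S w4.
So F validates K; T would additionally require S to be reflexive. The strongest is K.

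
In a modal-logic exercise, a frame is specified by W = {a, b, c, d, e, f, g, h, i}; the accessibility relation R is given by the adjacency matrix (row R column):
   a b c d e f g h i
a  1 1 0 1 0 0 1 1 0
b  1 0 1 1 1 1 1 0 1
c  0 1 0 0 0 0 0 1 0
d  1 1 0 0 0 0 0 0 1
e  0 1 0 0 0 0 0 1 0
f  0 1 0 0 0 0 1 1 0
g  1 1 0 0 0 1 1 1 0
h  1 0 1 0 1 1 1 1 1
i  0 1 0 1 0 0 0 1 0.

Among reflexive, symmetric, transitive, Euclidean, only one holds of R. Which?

Reflexive: no — b is not related to itself.
Symmetric: yes — every pair in R has its reverse in R.
Transitive: no — a R b and b R c, but not a R c.
Euclidean: no — a R b and a R h, but not b R h.
Only symmetric holds.

symmetric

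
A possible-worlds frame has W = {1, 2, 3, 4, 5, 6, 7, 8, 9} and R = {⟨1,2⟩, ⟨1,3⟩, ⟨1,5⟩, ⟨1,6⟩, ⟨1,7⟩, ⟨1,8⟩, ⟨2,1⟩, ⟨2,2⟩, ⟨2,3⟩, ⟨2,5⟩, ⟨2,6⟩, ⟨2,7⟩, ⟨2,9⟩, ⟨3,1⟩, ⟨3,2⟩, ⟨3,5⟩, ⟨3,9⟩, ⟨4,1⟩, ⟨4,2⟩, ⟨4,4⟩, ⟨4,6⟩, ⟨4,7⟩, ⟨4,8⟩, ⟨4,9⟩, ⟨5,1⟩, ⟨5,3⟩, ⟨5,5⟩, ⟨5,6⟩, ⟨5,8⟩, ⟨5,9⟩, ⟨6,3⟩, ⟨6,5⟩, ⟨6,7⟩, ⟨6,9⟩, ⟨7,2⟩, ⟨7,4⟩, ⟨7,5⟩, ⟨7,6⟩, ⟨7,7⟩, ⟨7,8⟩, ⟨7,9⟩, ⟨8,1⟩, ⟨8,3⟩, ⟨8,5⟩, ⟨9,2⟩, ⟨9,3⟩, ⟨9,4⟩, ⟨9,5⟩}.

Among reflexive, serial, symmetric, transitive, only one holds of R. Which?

serial

Reflexive: no — 1 is not related to itself.
Serial: yes — every world has a successor (e.g. 1 R 2).
Symmetric: no — 1 R 6 but not 6 R 1.
Transitive: no — 1 R 2 and 2 R 9, but not 1 R 9.
Only serial holds.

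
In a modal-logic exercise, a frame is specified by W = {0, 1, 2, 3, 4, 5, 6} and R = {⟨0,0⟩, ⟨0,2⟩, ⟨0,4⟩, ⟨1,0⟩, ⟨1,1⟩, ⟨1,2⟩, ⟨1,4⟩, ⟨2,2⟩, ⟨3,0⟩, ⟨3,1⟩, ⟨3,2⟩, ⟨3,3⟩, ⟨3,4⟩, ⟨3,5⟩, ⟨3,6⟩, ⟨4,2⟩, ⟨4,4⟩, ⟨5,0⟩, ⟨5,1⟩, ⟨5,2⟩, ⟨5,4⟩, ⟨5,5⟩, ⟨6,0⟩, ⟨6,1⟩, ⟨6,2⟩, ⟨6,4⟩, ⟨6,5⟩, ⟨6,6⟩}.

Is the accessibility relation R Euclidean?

No

Euclidean: no — 0 R 2 and 0 R 4, but not 2 R 4.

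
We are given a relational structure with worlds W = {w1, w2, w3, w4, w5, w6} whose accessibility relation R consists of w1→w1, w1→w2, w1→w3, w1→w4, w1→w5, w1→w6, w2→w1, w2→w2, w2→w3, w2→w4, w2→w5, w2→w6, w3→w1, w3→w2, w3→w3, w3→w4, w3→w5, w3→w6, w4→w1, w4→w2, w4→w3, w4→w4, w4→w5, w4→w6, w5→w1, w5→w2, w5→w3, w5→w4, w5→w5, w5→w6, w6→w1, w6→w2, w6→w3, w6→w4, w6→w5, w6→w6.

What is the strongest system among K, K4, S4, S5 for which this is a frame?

S5

Transitive (axiom 4): yes — every two-step R-path is closed by a direct edge.
Reflexive (axiom T): yes — every world is R-related to itself.
Euclidean (axiom 5): yes — any two successors of a common world are R-related.
So F validates K, K4, S4, S5. The strongest is S5.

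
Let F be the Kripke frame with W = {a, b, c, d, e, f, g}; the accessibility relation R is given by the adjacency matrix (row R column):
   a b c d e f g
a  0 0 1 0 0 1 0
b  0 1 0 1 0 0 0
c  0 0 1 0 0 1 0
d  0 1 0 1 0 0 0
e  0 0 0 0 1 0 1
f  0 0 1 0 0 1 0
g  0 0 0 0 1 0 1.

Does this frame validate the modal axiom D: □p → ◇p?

Yes

The schema D characterises exactly the serial frames.
Serial: yes — every world has a successor (e.g. a R c).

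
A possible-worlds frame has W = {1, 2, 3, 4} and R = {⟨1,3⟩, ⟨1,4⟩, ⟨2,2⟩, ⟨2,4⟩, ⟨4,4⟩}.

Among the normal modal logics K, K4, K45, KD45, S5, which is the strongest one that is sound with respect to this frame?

K4

Transitive (axiom 4): yes — every two-step R-path is closed by a direct edge.
Euclidean (axiom 5): no — 1 R 3 and 1 R 4, but not 3 R 4.
Serial (axiom D): no — 3 has no R-successor.
Reflexive (axiom T): no — 1 is not related to itself.
So F validates K, K4; K45 would additionally require R to be Euclidean. The strongest is K4.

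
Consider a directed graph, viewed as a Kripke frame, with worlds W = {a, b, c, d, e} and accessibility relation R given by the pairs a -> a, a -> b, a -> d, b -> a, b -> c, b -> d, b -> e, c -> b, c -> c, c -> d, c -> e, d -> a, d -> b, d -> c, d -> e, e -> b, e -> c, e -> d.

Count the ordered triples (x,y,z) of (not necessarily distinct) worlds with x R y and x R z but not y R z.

19

Enumerating: (a,b,b), (a,d,d), (b,a,c), (b,a,e), (b,c,a), (b,d,d), (b,e,a), (b,e,e), (c,b,b), (c,d,d), (c,e,e), (d,a,c), … and 7 more.
Total: 19.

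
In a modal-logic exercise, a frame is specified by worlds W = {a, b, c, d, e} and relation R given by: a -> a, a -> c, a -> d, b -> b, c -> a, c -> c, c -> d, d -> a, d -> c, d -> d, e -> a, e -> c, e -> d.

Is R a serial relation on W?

Yes

Serial: yes — every world has a successor (e.g. a R a).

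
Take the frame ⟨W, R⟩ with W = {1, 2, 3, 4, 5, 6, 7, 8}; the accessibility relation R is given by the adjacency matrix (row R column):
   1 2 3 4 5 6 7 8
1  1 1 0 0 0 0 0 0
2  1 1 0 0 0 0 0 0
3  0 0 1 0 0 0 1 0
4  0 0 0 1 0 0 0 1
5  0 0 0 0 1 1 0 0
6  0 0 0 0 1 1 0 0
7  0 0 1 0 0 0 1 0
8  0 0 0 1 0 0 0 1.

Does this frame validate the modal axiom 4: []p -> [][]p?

Yes

By correspondence theory, 4 is valid on a frame iff R is transitive.
Transitive: yes — every two-step R-path is closed by a direct edge.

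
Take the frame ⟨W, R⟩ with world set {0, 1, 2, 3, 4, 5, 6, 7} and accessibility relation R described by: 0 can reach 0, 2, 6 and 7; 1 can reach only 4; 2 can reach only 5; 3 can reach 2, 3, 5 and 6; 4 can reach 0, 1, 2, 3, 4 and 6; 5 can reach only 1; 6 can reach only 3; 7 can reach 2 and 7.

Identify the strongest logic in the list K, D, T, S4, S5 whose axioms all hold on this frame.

Serial (axiom D): yes — every world has a successor (e.g. 0 R 0).
Reflexive (axiom T): no — 1 is not related to itself.
Transitive (axiom 4): no — 0 R 2 and 2 R 5, but not 0 R 5.
Euclidean (axiom 5): no — 0 R 2 and 0 R 6, but not 2 R 6.
So F validates K, D; T would additionally require R to be reflexive. The strongest is D.

D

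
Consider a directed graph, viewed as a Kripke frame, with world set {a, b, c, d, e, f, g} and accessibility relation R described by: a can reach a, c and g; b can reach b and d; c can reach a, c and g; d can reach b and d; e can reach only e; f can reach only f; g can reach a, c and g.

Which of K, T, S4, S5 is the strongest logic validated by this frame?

Reflexive (axiom T): yes — every world is R-related to itself.
Transitive (axiom 4): yes — every two-step R-path is closed by a direct edge.
Euclidean (axiom 5): yes — any two successors of a common world are R-related.
So F validates K, T, S4, S5. The strongest is S5.

S5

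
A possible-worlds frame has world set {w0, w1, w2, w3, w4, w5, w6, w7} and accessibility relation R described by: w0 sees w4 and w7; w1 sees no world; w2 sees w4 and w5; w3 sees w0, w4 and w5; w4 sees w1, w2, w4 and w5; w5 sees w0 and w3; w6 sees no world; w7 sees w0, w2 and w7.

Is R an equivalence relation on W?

Reflexive: no — w0 is not related to itself.
Symmetric: no — w0 R w4 but not w4 R w0.
Transitive: no — w0 R w4 and w4 R w1, but not w0 R w1.
So R is not an equivalence relation.

No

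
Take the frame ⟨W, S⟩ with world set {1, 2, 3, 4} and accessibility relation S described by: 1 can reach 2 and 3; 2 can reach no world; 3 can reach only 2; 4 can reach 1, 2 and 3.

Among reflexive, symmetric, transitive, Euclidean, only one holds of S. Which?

transitive

Reflexive: no — 1 is not related to itself.
Symmetric: no — 1 S 2 but not 2 S 1.
Transitive: yes — every two-step S-path is closed by a direct edge.
Euclidean: no — 1 S 2 and 1 S 3, but not 2 S 3.
Only transitive holds.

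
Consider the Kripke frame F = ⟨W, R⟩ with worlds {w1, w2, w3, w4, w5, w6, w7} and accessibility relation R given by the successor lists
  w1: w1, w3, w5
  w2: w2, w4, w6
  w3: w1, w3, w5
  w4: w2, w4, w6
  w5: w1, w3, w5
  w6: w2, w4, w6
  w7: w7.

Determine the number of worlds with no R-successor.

0

R is serial; there are no such worlds.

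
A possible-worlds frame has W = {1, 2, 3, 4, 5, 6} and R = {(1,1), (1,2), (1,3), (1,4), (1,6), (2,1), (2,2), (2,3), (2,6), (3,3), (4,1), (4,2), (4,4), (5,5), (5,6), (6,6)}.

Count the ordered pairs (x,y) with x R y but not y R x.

Enumerating: (1,3), (1,6), (2,3), (2,6), (4,2), (5,6).

6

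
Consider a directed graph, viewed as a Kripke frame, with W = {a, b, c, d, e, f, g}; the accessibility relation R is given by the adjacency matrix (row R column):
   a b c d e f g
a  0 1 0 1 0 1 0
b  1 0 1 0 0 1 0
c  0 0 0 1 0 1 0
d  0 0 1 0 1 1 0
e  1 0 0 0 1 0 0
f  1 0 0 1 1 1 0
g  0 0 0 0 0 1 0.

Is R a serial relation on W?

Serial: yes — every world has a successor (e.g. a R b).

Yes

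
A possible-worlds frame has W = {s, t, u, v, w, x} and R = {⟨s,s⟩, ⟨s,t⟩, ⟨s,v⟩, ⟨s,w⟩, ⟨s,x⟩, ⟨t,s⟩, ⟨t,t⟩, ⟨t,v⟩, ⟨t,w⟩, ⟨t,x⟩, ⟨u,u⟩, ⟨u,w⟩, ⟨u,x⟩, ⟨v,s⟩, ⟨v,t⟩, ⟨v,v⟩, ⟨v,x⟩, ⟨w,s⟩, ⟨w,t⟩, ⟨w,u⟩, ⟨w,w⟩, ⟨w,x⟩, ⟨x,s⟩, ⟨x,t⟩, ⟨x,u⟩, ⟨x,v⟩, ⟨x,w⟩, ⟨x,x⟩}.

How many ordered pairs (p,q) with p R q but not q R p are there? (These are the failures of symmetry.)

0

R is symmetric; there are no such tuples.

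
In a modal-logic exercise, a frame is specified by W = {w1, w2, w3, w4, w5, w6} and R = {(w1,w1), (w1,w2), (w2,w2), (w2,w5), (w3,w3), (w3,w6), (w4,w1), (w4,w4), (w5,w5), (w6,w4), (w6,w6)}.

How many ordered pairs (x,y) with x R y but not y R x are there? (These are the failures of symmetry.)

5

Enumerating: (w1,w2), (w2,w5), (w3,w6), (w4,w1), (w6,w4).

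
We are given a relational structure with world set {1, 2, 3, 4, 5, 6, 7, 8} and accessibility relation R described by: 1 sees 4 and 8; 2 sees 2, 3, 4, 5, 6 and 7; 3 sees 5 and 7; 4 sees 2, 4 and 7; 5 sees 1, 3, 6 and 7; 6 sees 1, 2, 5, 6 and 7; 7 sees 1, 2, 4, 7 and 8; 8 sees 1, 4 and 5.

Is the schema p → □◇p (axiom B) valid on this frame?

By correspondence theory, B is valid on a frame iff R is symmetric.
Symmetric: no — 1 R 4 but not 4 R 1.

No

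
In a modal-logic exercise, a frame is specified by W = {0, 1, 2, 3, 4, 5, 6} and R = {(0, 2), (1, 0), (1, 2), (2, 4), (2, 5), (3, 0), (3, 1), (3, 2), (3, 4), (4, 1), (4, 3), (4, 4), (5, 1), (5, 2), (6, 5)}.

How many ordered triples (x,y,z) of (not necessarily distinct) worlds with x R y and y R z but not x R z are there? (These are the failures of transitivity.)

Enumerating: (0,2,4), (0,2,5), (1,2,4), (1,2,5), (2,4,1), (2,4,3), (2,5,1), (2,5,2), (3,2,5), (3,4,3), (4,1,0), (4,1,2), … and 7 more.
Total: 19.

19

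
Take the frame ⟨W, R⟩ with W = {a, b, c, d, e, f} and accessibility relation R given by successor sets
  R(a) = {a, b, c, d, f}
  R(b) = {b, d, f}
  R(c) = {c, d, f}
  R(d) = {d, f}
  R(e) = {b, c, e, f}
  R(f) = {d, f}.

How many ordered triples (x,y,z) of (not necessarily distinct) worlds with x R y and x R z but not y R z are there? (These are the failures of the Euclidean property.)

21

Enumerating: (a,b,a), (a,b,c), (a,c,a), (a,c,b), (a,d,a), (a,d,b), (a,d,c), (a,f,a), (a,f,b), (a,f,c), (b,d,b), (b,f,b), … and 9 more.
Total: 21.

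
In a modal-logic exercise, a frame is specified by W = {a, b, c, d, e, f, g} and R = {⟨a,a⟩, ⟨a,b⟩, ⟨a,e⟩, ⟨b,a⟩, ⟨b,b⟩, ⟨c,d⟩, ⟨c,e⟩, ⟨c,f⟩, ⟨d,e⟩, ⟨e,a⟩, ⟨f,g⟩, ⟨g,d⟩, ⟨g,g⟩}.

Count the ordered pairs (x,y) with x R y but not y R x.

Enumerating: (c,d), (c,e), (c,f), (d,e), (f,g), (g,d).

6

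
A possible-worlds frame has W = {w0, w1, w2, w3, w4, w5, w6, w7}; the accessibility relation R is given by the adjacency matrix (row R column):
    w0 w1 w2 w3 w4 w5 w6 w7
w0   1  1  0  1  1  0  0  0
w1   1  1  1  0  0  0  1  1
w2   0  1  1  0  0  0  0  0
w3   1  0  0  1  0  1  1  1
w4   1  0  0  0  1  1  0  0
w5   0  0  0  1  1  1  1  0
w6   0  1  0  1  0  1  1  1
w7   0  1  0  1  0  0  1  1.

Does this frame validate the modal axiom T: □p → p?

Yes

The schema T characterises exactly the reflexive frames.
Reflexive: yes — every world is R-related to itself.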